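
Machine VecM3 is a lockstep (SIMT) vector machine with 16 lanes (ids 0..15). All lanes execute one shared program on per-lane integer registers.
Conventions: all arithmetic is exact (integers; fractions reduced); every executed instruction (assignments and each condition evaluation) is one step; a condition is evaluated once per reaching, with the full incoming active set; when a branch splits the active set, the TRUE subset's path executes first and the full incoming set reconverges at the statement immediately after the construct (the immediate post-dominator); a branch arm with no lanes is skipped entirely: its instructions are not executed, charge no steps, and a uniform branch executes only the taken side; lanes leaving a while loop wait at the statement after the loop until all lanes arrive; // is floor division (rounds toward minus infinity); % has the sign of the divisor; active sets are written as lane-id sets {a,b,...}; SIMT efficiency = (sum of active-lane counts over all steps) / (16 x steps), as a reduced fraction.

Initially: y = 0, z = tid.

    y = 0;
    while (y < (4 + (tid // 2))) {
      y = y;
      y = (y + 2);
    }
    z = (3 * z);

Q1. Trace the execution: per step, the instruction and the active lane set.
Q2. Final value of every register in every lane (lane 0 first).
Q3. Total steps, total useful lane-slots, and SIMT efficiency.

step 0: y <- 0                       {0,1,2,3,4,5,6,7,8,9,10,11,12,13,14,15}
step 1: eval (y < (4 + (tid // 2)))  {0,1,2,3,4,5,6,7,8,9,10,11,12,13,14,15}
step 2: y <- y                       {0,1,2,3,4,5,6,7,8,9,10,11,12,13,14,15}
step 3: y <- (y + 2)                 {0,1,2,3,4,5,6,7,8,9,10,11,12,13,14,15}
step 4: eval (y < (4 + (tid // 2)))  {0,1,2,3,4,5,6,7,8,9,10,11,12,13,14,15}
step 5: y <- y                       {0,1,2,3,4,5,6,7,8,9,10,11,12,13,14,15}
step 6: y <- (y + 2)                 {0,1,2,3,4,5,6,7,8,9,10,11,12,13,14,15}
step 7: eval (y < (4 + (tid // 2)))  {0,1,2,3,4,5,6,7,8,9,10,11,12,13,14,15}
step 8: y <- y                       {2,3,4,5,6,7,8,9,10,11,12,13,14,15}
step 9: y <- (y + 2)                 {2,3,4,5,6,7,8,9,10,11,12,13,14,15}
step 10: eval (y < (4 + (tid // 2)))  {2,3,4,5,6,7,8,9,10,11,12,13,14,15}
step 11: y <- y                       {6,7,8,9,10,11,12,13,14,15}
step 12: y <- (y + 2)                 {6,7,8,9,10,11,12,13,14,15}
step 13: eval (y < (4 + (tid // 2)))  {6,7,8,9,10,11,12,13,14,15}
step 14: y <- y                       {10,11,12,13,14,15}
step 15: y <- (y + 2)                 {10,11,12,13,14,15}
step 16: eval (y < (4 + (tid // 2)))  {10,11,12,13,14,15}
step 17: y <- y                       {14,15}
step 18: y <- (y + 2)                 {14,15}
step 19: eval (y < (4 + (tid // 2)))  {14,15}
step 20: z <- (3 * z)                 {0,1,2,3,4,5,6,7,8,9,10,11,12,13,14,15}

Answer: 21 steps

y: 4,4,6,6,6,6,8,8,8,8,10,10,10,10,12,12
z: 0,3,6,9,12,15,18,21,24,27,30,33,36,39,42,45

steps = 21; useful = 240; efficiency = 240/336 = 5/7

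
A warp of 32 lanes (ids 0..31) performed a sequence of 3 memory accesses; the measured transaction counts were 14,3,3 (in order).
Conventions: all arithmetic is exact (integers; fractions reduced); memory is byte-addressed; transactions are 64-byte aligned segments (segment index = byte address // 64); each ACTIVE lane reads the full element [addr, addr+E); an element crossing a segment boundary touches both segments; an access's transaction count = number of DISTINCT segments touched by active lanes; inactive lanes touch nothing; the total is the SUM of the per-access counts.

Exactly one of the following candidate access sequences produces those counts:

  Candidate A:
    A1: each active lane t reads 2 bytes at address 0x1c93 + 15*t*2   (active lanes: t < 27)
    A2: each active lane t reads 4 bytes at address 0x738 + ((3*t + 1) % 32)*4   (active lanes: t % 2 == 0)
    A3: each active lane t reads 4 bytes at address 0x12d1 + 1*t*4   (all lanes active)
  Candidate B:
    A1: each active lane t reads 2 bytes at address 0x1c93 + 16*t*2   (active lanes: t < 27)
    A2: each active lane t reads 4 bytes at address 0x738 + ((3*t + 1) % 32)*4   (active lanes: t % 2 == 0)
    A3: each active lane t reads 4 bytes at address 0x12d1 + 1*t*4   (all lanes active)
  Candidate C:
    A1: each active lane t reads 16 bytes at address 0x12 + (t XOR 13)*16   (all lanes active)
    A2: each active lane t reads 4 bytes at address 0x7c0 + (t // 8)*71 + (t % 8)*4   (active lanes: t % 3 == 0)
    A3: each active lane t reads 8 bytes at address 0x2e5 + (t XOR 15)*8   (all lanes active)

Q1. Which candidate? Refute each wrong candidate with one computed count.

A: A1 gives 13 transactions, not 14
C: A1 gives 9 transactions, not 14
B: all counts match (14,3,3)

Answer: B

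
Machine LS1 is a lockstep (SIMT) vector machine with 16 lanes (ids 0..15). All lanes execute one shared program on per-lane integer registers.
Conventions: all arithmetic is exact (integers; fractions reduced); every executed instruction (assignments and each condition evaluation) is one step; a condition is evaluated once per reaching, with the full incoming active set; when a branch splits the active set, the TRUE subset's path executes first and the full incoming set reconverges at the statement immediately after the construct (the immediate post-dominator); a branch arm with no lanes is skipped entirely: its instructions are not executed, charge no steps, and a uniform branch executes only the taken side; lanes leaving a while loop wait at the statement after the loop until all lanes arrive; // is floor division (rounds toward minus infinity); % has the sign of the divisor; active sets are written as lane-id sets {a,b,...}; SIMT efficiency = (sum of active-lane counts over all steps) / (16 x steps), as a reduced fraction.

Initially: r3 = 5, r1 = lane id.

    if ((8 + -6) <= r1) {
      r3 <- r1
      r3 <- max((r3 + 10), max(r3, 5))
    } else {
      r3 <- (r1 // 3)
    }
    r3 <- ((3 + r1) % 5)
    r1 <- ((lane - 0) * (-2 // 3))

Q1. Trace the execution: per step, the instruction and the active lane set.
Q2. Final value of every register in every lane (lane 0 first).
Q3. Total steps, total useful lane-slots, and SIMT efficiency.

step 0: eval ((8 + -6) <= r1)        {0,1,2,3,4,5,6,7,8,9,10,11,12,13,14,15}
step 1: r3 <- r1                     {2,3,4,5,6,7,8,9,10,11,12,13,14,15}
step 2: r3 <- max((r3 + 10), max(r3, 5)) {2,3,4,5,6,7,8,9,10,11,12,13,14,15}
step 3: r3 <- (r1 // 3)              {0,1}
step 4: r3 <- ((3 + r1) % 5)         {0,1,2,3,4,5,6,7,8,9,10,11,12,13,14,15}
step 5: r1 <- ((lane - 0) * (-2 // 3)) {0,1,2,3,4,5,6,7,8,9,10,11,12,13,14,15}

Answer: 6 steps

r3: 3,4,0,1,2,3,4,0,1,2,3,4,0,1,2,3
r1: 0,-1,-2,-3,-4,-5,-6,-7,-8,-9,-10,-11,-12,-13,-14,-15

steps = 6; useful = 78; efficiency = 78/96 = 13/16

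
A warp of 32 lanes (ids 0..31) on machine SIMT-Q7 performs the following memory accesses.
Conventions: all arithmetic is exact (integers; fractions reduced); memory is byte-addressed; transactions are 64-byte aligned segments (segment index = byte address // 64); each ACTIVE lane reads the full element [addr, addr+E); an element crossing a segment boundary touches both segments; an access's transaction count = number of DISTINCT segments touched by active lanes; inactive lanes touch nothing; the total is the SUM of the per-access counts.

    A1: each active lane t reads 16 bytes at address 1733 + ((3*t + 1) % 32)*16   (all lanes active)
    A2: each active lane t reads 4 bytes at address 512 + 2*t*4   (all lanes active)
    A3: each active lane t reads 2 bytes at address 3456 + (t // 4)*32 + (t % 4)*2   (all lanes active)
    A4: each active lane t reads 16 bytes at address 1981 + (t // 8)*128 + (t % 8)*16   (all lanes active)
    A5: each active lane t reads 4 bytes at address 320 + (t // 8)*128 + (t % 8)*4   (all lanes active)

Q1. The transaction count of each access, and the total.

A1: 9 transactions
A2: 4 transactions
A3: 4 transactions
A4: 9 transactions
A5: 4 transactions

Answer: 9,4,4,9,4; total 30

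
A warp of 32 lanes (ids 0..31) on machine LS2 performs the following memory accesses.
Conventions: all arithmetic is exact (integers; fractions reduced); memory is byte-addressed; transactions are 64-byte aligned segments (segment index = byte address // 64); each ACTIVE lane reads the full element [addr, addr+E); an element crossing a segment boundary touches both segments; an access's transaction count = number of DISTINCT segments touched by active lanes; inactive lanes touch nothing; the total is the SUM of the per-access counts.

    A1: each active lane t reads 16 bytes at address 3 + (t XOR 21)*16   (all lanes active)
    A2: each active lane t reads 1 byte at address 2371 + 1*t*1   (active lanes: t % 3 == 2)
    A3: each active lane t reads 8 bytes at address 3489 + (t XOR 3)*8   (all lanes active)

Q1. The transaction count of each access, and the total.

A1: 9 transactions
A2: 1 transaction
A3: 5 transactions

Answer: 9,1,5; total 15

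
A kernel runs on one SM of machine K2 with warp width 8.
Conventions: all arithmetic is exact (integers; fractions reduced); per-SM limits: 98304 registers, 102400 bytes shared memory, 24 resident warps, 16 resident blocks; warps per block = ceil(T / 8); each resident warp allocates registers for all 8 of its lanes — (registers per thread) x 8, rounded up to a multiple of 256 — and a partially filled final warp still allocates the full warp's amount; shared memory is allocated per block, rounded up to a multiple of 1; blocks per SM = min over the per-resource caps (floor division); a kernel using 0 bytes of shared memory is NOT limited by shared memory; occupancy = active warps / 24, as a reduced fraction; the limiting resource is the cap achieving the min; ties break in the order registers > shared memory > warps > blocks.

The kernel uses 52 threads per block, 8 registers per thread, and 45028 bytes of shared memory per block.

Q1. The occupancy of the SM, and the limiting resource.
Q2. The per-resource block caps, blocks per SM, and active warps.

Answer: occupancy 7/12, limited by shared memory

registers: 54 blocks
shared memory: 2 blocks
warps: 3 blocks
blocks: 16 blocks

Answer: 2 blocks, 14 active warps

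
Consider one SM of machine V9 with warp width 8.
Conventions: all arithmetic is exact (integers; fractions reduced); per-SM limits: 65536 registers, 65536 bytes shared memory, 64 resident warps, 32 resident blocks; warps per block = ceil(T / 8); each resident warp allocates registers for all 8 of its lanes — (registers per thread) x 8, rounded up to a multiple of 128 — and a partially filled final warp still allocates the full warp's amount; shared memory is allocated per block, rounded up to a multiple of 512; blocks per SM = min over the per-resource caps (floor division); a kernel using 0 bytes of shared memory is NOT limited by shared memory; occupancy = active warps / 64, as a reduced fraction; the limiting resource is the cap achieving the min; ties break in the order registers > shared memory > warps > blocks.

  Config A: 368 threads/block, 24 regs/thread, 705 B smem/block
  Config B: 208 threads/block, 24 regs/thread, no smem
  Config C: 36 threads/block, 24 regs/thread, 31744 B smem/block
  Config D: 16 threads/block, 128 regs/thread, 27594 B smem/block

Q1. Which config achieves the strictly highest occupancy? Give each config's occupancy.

occupancies: A 23/32, B 13/16, C 5/32, D 1/16

Answer: B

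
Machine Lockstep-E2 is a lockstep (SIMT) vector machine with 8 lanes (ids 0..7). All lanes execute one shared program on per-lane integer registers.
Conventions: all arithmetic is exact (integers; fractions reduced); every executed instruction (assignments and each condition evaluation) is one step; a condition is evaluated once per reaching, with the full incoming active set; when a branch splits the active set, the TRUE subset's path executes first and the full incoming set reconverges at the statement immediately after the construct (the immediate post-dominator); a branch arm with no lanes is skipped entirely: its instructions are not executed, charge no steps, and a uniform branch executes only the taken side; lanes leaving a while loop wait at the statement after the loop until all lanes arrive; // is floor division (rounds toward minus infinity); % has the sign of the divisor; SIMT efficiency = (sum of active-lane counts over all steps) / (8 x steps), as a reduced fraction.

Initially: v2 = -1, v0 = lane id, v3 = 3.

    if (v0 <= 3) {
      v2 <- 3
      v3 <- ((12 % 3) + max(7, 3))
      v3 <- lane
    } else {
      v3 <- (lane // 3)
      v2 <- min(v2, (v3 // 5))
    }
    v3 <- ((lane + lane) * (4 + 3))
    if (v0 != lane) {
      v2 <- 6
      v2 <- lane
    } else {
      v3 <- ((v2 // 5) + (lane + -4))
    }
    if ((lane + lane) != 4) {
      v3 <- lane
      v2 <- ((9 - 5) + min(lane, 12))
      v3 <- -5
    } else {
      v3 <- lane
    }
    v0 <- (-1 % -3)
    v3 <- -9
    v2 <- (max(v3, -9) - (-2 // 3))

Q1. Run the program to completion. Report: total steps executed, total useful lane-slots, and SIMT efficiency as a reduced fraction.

Answer: 17 steps, 106 useful, 53/68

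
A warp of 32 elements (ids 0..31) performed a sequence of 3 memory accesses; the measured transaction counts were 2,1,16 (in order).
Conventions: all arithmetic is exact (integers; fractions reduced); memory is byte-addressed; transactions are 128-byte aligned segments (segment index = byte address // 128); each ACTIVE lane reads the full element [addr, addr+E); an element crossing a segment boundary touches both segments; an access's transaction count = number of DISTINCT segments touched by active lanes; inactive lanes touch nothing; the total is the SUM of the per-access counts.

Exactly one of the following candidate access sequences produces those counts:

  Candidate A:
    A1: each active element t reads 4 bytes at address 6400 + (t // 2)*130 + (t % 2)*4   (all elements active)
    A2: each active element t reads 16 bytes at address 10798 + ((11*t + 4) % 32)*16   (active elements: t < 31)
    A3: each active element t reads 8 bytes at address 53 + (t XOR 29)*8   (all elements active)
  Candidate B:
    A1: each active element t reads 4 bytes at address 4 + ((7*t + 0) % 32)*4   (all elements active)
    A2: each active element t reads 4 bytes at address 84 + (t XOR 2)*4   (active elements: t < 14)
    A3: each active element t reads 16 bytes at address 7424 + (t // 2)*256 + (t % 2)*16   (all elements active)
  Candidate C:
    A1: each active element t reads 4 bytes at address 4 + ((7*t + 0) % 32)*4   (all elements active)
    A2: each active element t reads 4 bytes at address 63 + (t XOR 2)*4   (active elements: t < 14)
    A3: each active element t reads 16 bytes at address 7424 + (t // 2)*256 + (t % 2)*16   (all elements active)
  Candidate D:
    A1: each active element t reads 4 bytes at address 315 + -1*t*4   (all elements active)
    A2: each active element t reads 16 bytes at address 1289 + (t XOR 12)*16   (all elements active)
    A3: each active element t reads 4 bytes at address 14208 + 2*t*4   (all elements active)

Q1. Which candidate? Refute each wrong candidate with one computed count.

A: A1 gives 16 transactions, not 2
B: A2 gives 2 transactions, not 1
D: A2 gives 5 transactions, not 1
C: all counts match (2,1,16)

Answer: C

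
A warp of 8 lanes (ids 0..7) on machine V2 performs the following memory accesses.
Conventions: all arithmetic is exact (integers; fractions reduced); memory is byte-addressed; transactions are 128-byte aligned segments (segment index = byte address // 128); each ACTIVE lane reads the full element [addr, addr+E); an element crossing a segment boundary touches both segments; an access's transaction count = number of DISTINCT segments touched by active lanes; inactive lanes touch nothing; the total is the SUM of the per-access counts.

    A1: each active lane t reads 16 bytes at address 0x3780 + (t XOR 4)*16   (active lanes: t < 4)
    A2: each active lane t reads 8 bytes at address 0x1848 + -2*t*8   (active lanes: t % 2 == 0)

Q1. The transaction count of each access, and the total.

A1: 1 transaction
A2: 2 transactions

Answer: 1,2; total 3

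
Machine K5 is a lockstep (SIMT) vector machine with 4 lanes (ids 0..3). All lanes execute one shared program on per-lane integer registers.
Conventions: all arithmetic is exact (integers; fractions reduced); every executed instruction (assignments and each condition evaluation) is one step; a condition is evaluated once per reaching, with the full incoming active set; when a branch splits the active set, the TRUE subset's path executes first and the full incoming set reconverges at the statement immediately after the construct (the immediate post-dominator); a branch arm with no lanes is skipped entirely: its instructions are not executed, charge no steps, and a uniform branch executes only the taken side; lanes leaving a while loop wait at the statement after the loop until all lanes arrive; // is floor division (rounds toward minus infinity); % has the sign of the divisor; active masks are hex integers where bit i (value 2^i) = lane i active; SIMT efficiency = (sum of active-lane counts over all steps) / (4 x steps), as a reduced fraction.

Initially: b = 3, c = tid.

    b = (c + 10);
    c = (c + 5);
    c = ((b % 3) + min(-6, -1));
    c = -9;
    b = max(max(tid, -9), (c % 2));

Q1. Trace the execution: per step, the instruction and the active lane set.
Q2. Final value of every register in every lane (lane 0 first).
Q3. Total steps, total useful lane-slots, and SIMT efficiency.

step 0: b <- (c + 10)                0xf
step 1: c <- (c + 5)                 0xf
step 2: c <- ((b % 3) + min(-6, -1)) 0xf
step 3: c <- -9                      0xf
step 4: b <- max(max(tid, -9), (c % 2)) 0xf

Answer: 5 steps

b: 1,1,2,3
c: -9,-9,-9,-9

steps = 5; useful = 20; efficiency = 20/20 = 1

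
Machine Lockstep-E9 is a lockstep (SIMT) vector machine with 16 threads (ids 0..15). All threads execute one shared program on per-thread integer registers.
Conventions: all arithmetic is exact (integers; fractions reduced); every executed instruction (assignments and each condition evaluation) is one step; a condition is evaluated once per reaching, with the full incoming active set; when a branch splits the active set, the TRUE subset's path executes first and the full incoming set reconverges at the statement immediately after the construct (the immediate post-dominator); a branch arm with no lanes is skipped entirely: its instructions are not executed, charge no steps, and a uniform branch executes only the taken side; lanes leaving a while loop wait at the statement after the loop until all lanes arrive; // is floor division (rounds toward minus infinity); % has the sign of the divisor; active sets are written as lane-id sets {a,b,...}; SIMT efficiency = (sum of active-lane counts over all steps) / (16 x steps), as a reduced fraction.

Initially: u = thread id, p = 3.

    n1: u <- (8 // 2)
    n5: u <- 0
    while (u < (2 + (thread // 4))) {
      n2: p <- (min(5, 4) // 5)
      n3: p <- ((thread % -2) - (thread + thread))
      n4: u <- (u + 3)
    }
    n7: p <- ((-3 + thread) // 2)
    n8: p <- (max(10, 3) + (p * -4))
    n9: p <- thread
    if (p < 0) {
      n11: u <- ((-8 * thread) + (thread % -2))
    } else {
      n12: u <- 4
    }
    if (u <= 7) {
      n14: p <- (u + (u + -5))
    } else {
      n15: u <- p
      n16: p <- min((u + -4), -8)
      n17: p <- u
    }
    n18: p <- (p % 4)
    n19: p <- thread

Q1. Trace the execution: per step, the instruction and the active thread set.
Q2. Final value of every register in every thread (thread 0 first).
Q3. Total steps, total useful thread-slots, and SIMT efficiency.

step 0: u <- (8 // 2)                {0,1,2,3,4,5,6,7,8,9,10,11,12,13,14,15}
step 1: u <- 0                       {0,1,2,3,4,5,6,7,8,9,10,11,12,13,14,15}
step 2: eval (u < (2 + (thread // 4))) {0,1,2,3,4,5,6,7,8,9,10,11,12,13,14,15}
step 3: p <- (min(5, 4) // 5)        {0,1,2,3,4,5,6,7,8,9,10,11,12,13,14,15}
step 4: p <- ((thread % -2) - (thread + thread)) {0,1,2,3,4,5,6,7,8,9,10,11,12,13,14,15}
step 5: u <- (u + 3)                 {0,1,2,3,4,5,6,7,8,9,10,11,12,13,14,15}
step 6: eval (u < (2 + (thread // 4))) {0,1,2,3,4,5,6,7,8,9,10,11,12,13,14,15}
step 7: p <- (min(5, 4) // 5)        {8,9,10,11,12,13,14,15}
step 8: p <- ((thread % -2) - (thread + thread)) {8,9,10,11,12,13,14,15}
step 9: u <- (u + 3)                 {8,9,10,11,12,13,14,15}
step 10: eval (u < (2 + (thread // 4))) {8,9,10,11,12,13,14,15}
step 11: p <- ((-3 + thread) // 2)    {0,1,2,3,4,5,6,7,8,9,10,11,12,13,14,15}
step 12: p <- (max(10, 3) + (p * -4)) {0,1,2,3,4,5,6,7,8,9,10,11,12,13,14,15}
step 13: p <- thread                  {0,1,2,3,4,5,6,7,8,9,10,11,12,13,14,15}
step 14: eval (p < 0)                 {0,1,2,3,4,5,6,7,8,9,10,11,12,13,14,15}
step 15: u <- 4                       {0,1,2,3,4,5,6,7,8,9,10,11,12,13,14,15}
step 16: eval (u <= 7)                {0,1,2,3,4,5,6,7,8,9,10,11,12,13,14,15}
step 17: p <- (u + (u + -5))          {0,1,2,3,4,5,6,7,8,9,10,11,12,13,14,15}
step 18: p <- (p % 4)                 {0,1,2,3,4,5,6,7,8,9,10,11,12,13,14,15}
step 19: p <- thread                  {0,1,2,3,4,5,6,7,8,9,10,11,12,13,14,15}

Answer: 20 steps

u: 4,4,4,4,4,4,4,4,4,4,4,4,4,4,4,4
p: 0,1,2,3,4,5,6,7,8,9,10,11,12,13,14,15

steps = 20; useful = 288; efficiency = 288/320 = 9/10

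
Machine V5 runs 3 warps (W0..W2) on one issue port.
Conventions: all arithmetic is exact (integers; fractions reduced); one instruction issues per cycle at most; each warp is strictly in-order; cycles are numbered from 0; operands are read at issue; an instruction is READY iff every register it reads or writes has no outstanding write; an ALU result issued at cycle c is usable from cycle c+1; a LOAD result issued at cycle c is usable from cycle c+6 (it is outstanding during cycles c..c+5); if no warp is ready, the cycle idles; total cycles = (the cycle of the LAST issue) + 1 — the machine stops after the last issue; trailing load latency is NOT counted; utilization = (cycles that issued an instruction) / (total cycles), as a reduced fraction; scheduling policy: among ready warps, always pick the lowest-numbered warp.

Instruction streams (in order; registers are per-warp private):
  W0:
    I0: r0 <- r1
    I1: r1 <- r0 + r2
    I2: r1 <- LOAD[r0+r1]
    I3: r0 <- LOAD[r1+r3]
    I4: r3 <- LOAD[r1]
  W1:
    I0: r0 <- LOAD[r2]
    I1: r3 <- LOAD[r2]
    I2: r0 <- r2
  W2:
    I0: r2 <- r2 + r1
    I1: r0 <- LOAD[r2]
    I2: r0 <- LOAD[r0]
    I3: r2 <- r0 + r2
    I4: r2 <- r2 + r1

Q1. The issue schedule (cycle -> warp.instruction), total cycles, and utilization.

cycle 0: W0.I0
cycle 1: W0.I1
cycle 2: W0.I2
cycle 3: W1.I0
cycle 4: W1.I1
cycle 5: W2.I0
cycle 6: W2.I1
cycle 7: idle
cycle 8: W0.I3
cycle 9: W0.I4
cycle 10: W1.I2
cycle 11: idle
cycle 12: W2.I2
cycle 13: idle
cycle 14: idle
cycle 15: idle
cycle 16: idle
cycle 17: idle
cycle 18: W2.I3
cycle 19: W2.I4

Answer: 20 cycles, utilization 13/20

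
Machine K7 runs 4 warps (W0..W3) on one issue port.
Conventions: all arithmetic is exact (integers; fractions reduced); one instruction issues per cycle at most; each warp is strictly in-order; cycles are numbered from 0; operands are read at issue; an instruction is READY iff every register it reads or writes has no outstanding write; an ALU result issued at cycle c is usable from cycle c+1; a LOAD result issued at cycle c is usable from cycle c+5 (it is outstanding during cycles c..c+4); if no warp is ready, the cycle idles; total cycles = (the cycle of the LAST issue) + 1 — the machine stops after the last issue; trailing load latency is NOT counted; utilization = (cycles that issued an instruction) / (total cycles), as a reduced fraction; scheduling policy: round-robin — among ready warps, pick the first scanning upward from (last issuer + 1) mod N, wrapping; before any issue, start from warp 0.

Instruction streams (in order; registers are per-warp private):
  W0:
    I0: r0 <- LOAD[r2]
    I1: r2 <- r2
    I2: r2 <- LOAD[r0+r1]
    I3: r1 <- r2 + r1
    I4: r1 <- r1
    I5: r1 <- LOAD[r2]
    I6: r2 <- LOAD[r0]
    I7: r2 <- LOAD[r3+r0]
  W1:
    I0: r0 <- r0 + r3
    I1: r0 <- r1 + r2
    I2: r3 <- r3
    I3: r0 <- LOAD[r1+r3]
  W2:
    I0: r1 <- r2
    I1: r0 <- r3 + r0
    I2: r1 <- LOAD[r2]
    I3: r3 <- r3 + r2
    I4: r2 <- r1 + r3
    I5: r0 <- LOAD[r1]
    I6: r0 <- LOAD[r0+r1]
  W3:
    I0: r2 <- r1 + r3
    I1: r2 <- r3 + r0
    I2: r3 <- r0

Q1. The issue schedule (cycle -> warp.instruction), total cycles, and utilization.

cycle 0: W0.I0
cycle 1: W1.I0
cycle 2: W2.I0
cycle 3: W3.I0
cycle 4: W0.I1
cycle 5: W1.I1
cycle 6: W2.I1
cycle 7: W3.I1
cycle 8: W0.I2
cycle 9: W1.I2
cycle 10: W2.I2
cycle 11: W3.I2
cycle 12: W1.I3
cycle 13: W2.I3
cycle 14: W0.I3
cycle 15: W2.I4
cycle 16: W0.I4
cycle 17: W2.I5
cycle 18: W0.I5
cycle 19: W0.I6
cycle 20: idle
cycle 21: idle
cycle 22: W2.I6
cycle 23: idle
cycle 24: W0.I7

Answer: 25 cycles, utilization 22/25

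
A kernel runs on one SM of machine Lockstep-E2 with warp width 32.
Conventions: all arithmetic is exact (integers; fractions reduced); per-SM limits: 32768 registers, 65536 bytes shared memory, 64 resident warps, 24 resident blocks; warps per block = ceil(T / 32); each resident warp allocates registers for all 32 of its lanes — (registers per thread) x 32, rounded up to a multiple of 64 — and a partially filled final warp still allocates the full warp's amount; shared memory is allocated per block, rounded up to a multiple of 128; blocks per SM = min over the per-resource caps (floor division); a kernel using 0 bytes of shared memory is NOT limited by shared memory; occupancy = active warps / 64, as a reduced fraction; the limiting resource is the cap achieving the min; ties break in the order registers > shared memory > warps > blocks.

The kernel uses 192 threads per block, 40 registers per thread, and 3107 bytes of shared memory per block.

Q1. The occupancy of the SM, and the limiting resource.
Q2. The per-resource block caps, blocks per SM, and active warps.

Answer: occupancy 3/8, limited by registers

registers: 4 blocks
shared memory: 20 blocks
warps: 10 blocks
blocks: 24 blocks

Answer: 4 blocks, 24 active warps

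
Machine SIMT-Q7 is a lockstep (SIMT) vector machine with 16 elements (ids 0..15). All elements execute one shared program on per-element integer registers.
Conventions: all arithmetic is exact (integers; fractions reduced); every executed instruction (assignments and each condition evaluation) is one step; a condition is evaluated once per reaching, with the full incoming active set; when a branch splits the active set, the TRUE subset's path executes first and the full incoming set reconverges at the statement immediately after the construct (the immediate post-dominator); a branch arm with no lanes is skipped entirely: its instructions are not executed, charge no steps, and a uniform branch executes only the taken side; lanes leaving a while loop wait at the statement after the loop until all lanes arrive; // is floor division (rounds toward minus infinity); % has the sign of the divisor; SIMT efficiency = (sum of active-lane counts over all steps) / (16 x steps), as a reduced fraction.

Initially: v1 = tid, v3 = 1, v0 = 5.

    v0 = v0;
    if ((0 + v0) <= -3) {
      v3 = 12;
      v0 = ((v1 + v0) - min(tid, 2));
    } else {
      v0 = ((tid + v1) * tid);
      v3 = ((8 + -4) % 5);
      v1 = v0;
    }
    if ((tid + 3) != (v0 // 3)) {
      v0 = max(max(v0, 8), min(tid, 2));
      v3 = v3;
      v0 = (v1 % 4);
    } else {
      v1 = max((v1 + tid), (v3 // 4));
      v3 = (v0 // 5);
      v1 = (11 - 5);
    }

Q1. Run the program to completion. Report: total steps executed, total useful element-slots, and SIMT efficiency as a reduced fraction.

Answer: 12 steps, 144 useful, 3/4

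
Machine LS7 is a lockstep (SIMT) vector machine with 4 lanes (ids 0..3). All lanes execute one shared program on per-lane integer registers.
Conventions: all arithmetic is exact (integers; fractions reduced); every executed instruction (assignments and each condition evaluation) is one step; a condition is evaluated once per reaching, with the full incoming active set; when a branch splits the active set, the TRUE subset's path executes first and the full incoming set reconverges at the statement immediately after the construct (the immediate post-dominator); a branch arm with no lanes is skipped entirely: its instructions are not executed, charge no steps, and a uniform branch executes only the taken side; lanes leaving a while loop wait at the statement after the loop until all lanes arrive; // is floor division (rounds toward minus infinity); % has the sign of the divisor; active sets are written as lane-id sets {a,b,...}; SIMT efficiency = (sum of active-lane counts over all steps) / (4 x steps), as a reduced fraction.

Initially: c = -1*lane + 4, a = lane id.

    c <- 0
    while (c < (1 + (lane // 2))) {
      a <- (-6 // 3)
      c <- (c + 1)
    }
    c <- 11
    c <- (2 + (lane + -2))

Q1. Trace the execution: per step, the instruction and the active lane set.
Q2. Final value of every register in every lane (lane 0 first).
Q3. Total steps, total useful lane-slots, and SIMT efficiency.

step 0: c <- 0                       {0,1,2,3}
step 1: eval (c < (1 + (lane // 2))) {0,1,2,3}
step 2: a <- (-6 // 3)               {0,1,2,3}
step 3: c <- (c + 1)                 {0,1,2,3}
step 4: eval (c < (1 + (lane // 2))) {0,1,2,3}
step 5: a <- (-6 // 3)               {2,3}
step 6: c <- (c + 1)                 {2,3}
step 7: eval (c < (1 + (lane // 2))) {2,3}
step 8: c <- 11                      {0,1,2,3}
step 9: c <- (2 + (lane + -2))       {0,1,2,3}

Answer: 10 steps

c: 0,1,2,3
a: -2,-2,-2,-2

steps = 10; useful = 34; efficiency = 34/40 = 17/20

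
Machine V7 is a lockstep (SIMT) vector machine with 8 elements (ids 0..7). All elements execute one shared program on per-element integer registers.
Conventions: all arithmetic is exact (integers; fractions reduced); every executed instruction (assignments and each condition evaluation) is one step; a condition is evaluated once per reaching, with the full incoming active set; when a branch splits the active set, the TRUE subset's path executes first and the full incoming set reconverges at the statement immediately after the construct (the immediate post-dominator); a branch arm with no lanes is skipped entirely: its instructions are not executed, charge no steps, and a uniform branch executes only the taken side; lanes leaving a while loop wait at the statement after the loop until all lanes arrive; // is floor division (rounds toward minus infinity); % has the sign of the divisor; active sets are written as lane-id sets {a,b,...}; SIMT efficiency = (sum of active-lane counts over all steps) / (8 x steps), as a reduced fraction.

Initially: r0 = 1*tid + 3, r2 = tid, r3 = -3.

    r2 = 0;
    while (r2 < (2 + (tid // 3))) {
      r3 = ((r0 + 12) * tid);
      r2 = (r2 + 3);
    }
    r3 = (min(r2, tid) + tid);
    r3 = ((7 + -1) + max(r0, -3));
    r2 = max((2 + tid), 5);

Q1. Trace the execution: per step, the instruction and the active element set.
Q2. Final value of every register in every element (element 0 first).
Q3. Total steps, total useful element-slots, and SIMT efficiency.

step 0: r2 <- 0                      {0,1,2,3,4,5,6,7}
step 1: eval (r2 < (2 + (tid // 3))) {0,1,2,3,4,5,6,7}
step 2: r3 <- ((r0 + 12) * tid)      {0,1,2,3,4,5,6,7}
step 3: r2 <- (r2 + 3)               {0,1,2,3,4,5,6,7}
step 4: eval (r2 < (2 + (tid // 3))) {0,1,2,3,4,5,6,7}
step 5: r3 <- ((r0 + 12) * tid)      {6,7}
step 6: r2 <- (r2 + 3)               {6,7}
step 7: eval (r2 < (2 + (tid // 3))) {6,7}
step 8: r3 <- (min(r2, tid) + tid)   {0,1,2,3,4,5,6,7}
step 9: r3 <- ((7 + -1) + max(r0, -3)) {0,1,2,3,4,5,6,7}
step 10: r2 <- max((2 + tid), 5)      {0,1,2,3,4,5,6,7}

Answer: 11 steps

r0: 3,4,5,6,7,8,9,10
r2: 5,5,5,5,6,7,8,9
r3: 9,10,11,12,13,14,15,16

steps = 11; useful = 70; efficiency = 70/88 = 35/44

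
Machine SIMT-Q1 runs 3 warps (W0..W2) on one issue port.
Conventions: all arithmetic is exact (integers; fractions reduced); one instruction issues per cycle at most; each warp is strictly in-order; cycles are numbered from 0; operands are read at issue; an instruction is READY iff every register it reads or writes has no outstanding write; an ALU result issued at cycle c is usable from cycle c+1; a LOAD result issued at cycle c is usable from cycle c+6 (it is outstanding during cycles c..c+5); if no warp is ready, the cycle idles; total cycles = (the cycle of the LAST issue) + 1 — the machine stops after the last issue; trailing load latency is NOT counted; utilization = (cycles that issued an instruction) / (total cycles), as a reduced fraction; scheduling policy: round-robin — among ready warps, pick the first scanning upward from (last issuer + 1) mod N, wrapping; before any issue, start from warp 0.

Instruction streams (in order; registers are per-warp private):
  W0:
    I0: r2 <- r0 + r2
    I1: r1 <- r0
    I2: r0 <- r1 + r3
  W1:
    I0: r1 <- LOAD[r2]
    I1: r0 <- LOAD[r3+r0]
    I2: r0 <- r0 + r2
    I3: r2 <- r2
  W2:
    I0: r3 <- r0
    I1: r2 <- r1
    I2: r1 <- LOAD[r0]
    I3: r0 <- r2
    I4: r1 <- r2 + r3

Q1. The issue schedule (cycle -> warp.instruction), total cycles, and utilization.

cycle 0: W0.I0
cycle 1: W1.I0
cycle 2: W2.I0
cycle 3: W0.I1
cycle 4: W1.I1
cycle 5: W2.I1
cycle 6: W0.I2
cycle 7: W2.I2
cycle 8: W2.I3
cycle 9: idle
cycle 10: W1.I2
cycle 11: W1.I3
cycle 12: idle
cycle 13: W2.I4

Answer: 14 cycles, utilization 6/7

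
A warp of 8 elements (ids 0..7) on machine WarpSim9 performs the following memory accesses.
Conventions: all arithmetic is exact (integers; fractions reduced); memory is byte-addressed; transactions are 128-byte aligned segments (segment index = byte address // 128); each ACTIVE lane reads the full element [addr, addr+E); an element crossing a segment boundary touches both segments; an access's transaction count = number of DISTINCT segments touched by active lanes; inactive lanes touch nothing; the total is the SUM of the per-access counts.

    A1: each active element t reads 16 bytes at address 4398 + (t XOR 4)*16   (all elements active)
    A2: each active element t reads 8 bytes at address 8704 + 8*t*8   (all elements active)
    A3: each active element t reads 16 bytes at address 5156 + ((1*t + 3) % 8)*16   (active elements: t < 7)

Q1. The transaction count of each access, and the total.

A1: 2 transactions
A2: 4 transactions
A3: 2 transactions

Answer: 2,4,2; total 8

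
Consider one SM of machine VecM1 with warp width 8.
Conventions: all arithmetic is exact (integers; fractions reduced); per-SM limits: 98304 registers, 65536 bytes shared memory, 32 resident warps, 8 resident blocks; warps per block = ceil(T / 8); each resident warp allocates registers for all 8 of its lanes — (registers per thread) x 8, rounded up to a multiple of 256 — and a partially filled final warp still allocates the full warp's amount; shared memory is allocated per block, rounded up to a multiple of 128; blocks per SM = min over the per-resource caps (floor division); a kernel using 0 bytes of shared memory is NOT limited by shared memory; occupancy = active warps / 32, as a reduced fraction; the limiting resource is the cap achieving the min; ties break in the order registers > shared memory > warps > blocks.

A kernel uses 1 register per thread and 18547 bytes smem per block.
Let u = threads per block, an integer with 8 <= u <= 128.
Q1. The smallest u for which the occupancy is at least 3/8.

Answer: u = 25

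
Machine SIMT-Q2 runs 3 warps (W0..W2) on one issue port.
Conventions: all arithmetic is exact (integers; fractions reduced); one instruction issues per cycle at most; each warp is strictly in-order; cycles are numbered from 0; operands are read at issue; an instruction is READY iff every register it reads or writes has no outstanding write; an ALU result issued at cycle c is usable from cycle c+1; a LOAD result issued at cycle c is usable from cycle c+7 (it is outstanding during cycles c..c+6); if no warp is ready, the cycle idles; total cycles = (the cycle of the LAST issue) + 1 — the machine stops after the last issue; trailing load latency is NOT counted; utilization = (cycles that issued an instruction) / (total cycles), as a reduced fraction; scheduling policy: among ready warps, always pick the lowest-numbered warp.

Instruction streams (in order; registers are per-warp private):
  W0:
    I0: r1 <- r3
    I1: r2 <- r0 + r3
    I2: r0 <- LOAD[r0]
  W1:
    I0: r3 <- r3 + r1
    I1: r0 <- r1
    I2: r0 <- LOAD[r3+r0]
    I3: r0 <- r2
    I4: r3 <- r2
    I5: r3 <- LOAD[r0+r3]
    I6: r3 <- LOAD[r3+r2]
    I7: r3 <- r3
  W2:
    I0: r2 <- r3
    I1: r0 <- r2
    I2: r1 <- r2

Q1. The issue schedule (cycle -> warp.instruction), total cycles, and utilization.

cycle 0: W0.I0
cycle 1: W0.I1
cycle 2: W0.I2
cycle 3: W1.I0
cycle 4: W1.I1
cycle 5: W1.I2
cycle 6: W2.I0
cycle 7: W2.I1
cycle 8: W2.I2
cycle 9: idle
cycle 10: idle
cycle 11: idle
cycle 12: W1.I3
cycle 13: W1.I4
cycle 14: W1.I5
cycle 15: idle
cycle 16: idle
cycle 17: idle
cycle 18: idle
cycle 19: idle
cycle 20: idle
cycle 21: W1.I6
cycle 22: idle
cycle 23: idle
cycle 24: idle
cycle 25: idle
cycle 26: idle
cycle 27: idle
cycle 28: W1.I7

Answer: 29 cycles, utilization 14/29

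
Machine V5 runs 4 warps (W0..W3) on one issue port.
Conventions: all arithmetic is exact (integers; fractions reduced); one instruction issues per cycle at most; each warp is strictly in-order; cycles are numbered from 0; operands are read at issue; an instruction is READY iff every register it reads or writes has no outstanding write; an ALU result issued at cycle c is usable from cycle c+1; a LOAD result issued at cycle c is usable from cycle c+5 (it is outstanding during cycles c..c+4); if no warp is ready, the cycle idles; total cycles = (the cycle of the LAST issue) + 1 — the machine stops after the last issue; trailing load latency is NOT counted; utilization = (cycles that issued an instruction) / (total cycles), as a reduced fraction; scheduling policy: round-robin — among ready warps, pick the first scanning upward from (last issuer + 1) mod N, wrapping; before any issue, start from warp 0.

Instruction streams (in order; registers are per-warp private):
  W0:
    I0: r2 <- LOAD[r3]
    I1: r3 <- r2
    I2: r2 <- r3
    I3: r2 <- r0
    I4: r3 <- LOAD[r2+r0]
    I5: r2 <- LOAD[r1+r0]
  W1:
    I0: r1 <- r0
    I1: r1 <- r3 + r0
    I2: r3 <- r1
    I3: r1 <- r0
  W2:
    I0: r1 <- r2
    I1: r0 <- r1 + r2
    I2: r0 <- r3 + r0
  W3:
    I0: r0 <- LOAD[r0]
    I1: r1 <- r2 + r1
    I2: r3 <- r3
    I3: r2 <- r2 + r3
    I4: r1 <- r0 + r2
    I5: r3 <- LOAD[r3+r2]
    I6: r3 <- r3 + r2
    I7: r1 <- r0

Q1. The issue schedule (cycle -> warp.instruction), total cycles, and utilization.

cycle 0: W0.I0
cycle 1: W1.I0
cycle 2: W2.I0
cycle 3: W3.I0
cycle 4: W1.I1
cycle 5: W2.I1
cycle 6: W3.I1
cycle 7: W0.I1
cycle 8: W1.I2
cycle 9: W2.I2
cycle 10: W3.I2
cycle 11: W0.I2
cycle 12: W1.I3
cycle 13: W3.I3
cycle 14: W0.I3
cycle 15: W3.I4
cycle 16: W0.I4
cycle 17: W3.I5
cycle 18: W0.I5
cycle 19: idle
cycle 20: idle
cycle 21: idle
cycle 22: W3.I6
cycle 23: W3.I7

Answer: 24 cycles, utilization 7/8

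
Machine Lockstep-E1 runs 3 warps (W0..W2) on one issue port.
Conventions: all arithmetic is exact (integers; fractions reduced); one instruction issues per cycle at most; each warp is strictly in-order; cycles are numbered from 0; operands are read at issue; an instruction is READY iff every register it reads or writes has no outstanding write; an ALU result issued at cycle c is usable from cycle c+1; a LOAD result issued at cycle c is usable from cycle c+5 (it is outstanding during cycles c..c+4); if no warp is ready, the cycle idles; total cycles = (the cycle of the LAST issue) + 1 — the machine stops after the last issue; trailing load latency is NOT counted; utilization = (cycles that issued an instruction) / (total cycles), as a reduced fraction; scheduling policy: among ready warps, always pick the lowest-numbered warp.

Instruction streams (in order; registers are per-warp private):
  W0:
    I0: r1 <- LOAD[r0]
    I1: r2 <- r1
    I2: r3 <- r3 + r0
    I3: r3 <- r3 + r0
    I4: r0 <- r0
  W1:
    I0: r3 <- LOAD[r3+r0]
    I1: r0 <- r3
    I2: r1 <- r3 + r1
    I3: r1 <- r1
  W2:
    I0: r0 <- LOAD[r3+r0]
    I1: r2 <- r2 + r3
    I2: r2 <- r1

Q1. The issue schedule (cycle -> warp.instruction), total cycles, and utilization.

cycle 0: W0.I0
cycle 1: W1.I0
cycle 2: W2.I0
cycle 3: W2.I1
cycle 4: W2.I2
cycle 5: W0.I1
cycle 6: W0.I2
cycle 7: W0.I3
cycle 8: W0.I4
cycle 9: W1.I1
cycle 10: W1.I2
cycle 11: W1.I3

Answer: 12 cycles, utilization 1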